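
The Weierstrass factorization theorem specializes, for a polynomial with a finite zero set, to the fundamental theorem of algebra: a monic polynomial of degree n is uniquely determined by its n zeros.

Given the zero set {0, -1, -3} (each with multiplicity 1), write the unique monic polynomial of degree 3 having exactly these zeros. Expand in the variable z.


The polynomial is p(z) = ∏_{α ∈ S} (z − α), where S = {0, -1, -3}.
Expanding the product yields: p(z) = z^3 + 4·z^2 + 3·z.
The resulting polynomial has degree 3 and real coefficients as required.

p(z) = z^3 + 4·z^2 + 3·z.


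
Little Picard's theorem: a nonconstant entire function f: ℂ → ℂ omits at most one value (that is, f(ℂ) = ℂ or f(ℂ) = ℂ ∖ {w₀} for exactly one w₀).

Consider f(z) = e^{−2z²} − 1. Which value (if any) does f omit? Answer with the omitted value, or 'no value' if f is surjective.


Little Picard bounds the complement of f(ℂ) to at most one point.
The exponent g(z) = −2z² is a nonconstant polynomial, hence surjective onto ℂ. So e^{g(z)} takes every value in {e^w : w ∈ ℂ} = ℂ ∖ {0}. Adding -1 shifts the range to ℂ ∖ {-1}. f omits exactly -1.

Omitted value: -1.


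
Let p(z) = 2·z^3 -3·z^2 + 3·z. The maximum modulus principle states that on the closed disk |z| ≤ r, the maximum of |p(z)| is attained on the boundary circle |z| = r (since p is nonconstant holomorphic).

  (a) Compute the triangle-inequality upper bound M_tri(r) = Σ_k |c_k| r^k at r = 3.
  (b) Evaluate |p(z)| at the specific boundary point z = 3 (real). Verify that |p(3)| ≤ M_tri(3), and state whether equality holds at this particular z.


Coefficients: c_0 = 0, c_1 = 3, c_2 = -3, c_3 = 2. Radius r = 3.
Part (a). Triangle bound: M_tri(r) = Σ_k |c_k| r^k
  = |0|·3^0 + |3|·3^1 + |-3|·3^2 + |2|·3^3
  = 0 + 9 + 27 + 54 = 90.
This bounds M(r) := max_{|z|=r} |p(z)| from above; equality holds iff all terms c_k z^k can be made to align in phase at a single z on |z|=r.
Part (b). At z = 3 (real, on the circle |z| = r):
  p(3) = (0)·3^0 + (3)·3^1 + (-3)·3^2 + (2)·3^3 = 36.
  |p(3)| = 36.
Check: |p(3)| = 36 ≤ 90 = M_tri(3). ✓ Equality does not hold at z = 3 (the coefficients have mixed signs, so the terms do not all align in phase there).

M_tri(3) = 90; |p(3)| = 36; equality at z=3: no.


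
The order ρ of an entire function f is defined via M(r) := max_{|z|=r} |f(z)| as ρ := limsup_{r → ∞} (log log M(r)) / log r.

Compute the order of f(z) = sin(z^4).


Write sin(w) = (e^{iw} ± e^{−iw})/(2 or 2i), so |sin(w)| ≤ e^{|w|}. With w = z^4, |w| ≤ 1r^4 + 0 on |z|=r, giving M(r) ≤ e^{1r^4 + 0} and ρ ≤ 4. For the lower bound, choose z on |z|=r with 1z^4 purely imaginary of modulus 1r^4; then |sin(z^4)| grows like e^{1r^4}/2, so ρ ≥ 4. Hence ρ = 4.
Therefore ρ = 4.

Order ρ = 4.


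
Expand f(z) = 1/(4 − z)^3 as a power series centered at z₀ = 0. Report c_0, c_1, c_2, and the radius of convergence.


Let w = z − z₀, so z = z₀ + w.
Then 4 − z = 4 − (z₀ + w) = (4 − z₀) − w = 4 − w.
f(z) = 1/(4 − w)^3 = (1/(4)^3) · (1 − w/(4))^{−3}.
By the binomial series (1−u)^{−3} = Σ_{n≥0} C(n+2, 2) u^n for |u|<1, with u = w/(4):
  c_n = C(n+2, 2) / (4)^(n+3).
  c_0 = 1/(4)^3 = 1/64.
  c_1 = 3/(4)^4 = 3/256.
  c_2 = 6/(4)^5 = 3/512.
The series is valid for |w/d| < 1, i.e. |z − z₀| < |d|.
Radius of convergence: R = |4 − z₀| = |4| = 4 (distance from z₀ to the singularity z = 4).

c_0 = 1/64, c_1 = 3/256, c_2 = 3/512; R = 4.


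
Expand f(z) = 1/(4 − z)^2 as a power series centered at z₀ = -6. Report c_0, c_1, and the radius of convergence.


Let w = z − z₀, so z = z₀ + w.
Then 4 − z = 4 − (z₀ + w) = (4 − z₀) − w = 10 − w.
f(z) = 1/(10 − w)^2 = (1/(10)^2) · (1 − w/(10))^{−2}.
By the binomial series (1−u)^{−2} = Σ_{n≥0} C(n+1, 1) u^n for |u|<1, with u = w/(10):
  c_n = C(n+1, 1) / (10)^(n+2).
  c_0 = 1/(10)^2 = 1/100.
  c_1 = 2/(10)^3 = 1/500.
The series is valid for |w/d| < 1, i.e. |z − z₀| < |d|.
Radius of convergence: R = |4 − z₀| = |10| = 10 (distance from z₀ to the singularity z = 4).

c_0 = 1/100, c_1 = 1/500; R = 10.


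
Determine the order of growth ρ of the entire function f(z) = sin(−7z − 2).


sin(w) is a linear combination of e^{iw} and e^{−iw} (or e^w, e^{−w} in the hyperbolic case), so |sin(w)| ≤ e^{|w|}. With w = −7z − 2, |w| ≤ 7|z| + 2 = 7r + 2 on |z| = r, giving M(r) ≤ e^{7r + 2}, so ρ ≤ 1. On a suitable ray (z = it for sin/cos; z = t for sinh/cosh, t real → ∞), |sin(−7z − 2)| grows like e^{7|t|}/2, so ρ ≥ 1. Hence ρ = 1.
Therefore ρ = 1.

Order ρ = 1.


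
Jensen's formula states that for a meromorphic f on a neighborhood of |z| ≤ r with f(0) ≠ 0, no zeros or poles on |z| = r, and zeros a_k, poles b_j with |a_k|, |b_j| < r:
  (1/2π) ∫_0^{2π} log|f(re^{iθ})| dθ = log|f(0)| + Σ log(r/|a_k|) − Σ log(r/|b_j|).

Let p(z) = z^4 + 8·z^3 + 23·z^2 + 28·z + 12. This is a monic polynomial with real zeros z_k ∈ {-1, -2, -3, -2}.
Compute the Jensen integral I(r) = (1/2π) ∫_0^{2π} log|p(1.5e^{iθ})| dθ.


Zeros: -3, -2, -2, -1; r = 1.5.
Inside |z| < r: -1. Outside (|z| ≥ r): -3, -2, -2.
p(0) = 12, so log|p(0)| = log(12) = 2.4849.
Apply Jensen: I(r) = log|p(0)| + Σ_k log(r/|z_k|), summed over zeros inside |z| < r.
  log(r/|z_k|) for z_k = -1: log(1.5/1) = 0.4055
  Outside zeros (-3, -2, -2) contribute nothing to the Jensen sum.
Sum over inside zeros: 0.4055.
I(r) = log|p(0)| + (inside sum) = 2.4849 + 0.4055 = 2.8904.
Note: since some zeros are outside |z| ≤ r, the simplified n·log(r) form does NOT apply — only the inside zeros contribute.

I(r) ≈ 2.8904.


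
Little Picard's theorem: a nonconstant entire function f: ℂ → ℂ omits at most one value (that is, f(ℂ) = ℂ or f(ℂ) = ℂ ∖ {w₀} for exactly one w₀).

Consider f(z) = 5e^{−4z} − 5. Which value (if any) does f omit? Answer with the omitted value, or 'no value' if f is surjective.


Little Picard bounds the complement of f(ℂ) to at most one point.
e^{−4z} is never zero on ℂ, so 5·e^{−4z} takes every value in ℂ ∖ {0}. Adding -5 shifts the range to ℂ ∖ {-5}. Thus f omits exactly the value -5.

Omitted value: -5.


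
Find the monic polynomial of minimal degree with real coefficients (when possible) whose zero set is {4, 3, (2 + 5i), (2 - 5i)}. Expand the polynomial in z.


The polynomial is p(z) = ∏_{α ∈ S} (z − α), where S = {4, 3, (2 + 5i), (2 - 5i)}.
Expanding the product yields: p(z) = z^4 -11·z^3 + 69·z^2 -251·z + 348.
Note conjugate pairs combine to real quadratics: (z − (2+5i))(z − (2−5i)) = z² − 4z + 29.
The resulting polynomial has degree 4 and real coefficients as required.

p(z) = z^4 -11·z^3 + 69·z^2 -251·z + 348.


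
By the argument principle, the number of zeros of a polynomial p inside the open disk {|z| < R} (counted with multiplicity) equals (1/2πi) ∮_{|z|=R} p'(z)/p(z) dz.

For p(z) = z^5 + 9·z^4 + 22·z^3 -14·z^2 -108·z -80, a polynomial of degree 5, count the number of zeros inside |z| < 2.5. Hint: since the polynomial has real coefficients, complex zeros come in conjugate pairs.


The zeros of p are: 2, (-3 + 1i), (-3 - 1i), -4, -1.
Their magnitudes are: 2, 3.162, 3.162, 4, 1.
Zeros with |z| < R = 2.5: 2, -1.
Count = 2.
By the argument principle, (1/2πi) ∮_{|z|=R} p'(z)/p(z) dz equals exactly this count.

Number of zeros inside |z| < 2.5: 2.


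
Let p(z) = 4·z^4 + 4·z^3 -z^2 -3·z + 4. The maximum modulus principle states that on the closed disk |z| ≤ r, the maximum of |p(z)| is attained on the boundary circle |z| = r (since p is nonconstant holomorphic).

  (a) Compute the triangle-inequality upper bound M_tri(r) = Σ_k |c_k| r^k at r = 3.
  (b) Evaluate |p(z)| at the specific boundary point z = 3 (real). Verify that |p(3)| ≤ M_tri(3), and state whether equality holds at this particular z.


Coefficients: c_0 = 4, c_1 = -3, c_2 = -1, c_3 = 4, c_4 = 4. Radius r = 3.
Part (a). Triangle bound: M_tri(r) = Σ_k |c_k| r^k
  = |4|·3^0 + |-3|·3^1 + |-1|·3^2 + |4|·3^3 + |4|·3^4
  = 4 + 9 + 9 + 108 + 324 = 454.
This bounds M(r) := max_{|z|=r} |p(z)| from above; equality holds iff all terms c_k z^k can be made to align in phase at a single z on |z|=r.
Part (b). At z = 3 (real, on the circle |z| = r):
  p(3) = (4)·3^0 + (-3)·3^1 + (-1)·3^2 + (4)·3^3 + (4)·3^4 = 418.
  |p(3)| = 418.
Check: |p(3)| = 418 ≤ 454 = M_tri(3). ✓ Equality does not hold at z = 3 (the coefficients have mixed signs, so the terms do not all align in phase there).

M_tri(3) = 454; |p(3)| = 418; equality at z=3: no.


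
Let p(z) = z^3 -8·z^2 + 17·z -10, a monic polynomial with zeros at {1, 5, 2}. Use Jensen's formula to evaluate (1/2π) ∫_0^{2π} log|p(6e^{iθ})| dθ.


Zeros: 1, 2, 5; r = 6.
Inside |z| < r: 1, 2, 5. Outside (|z| ≥ r): ∅.
p(0) = -10, so log|p(0)| = log(10) = 2.3026.
Apply Jensen: I(r) = log|p(0)| + Σ_k log(r/|z_k|), summed over zeros inside |z| < r.
  log(r/|z_k|) for z_k = 1: log(6/1) = 1.7918
  log(r/|z_k|) for z_k = 5: log(6/5) = 0.1823
  log(r/|z_k|) for z_k = 2: log(6/2) = 1.0986
Sum over inside zeros: 3.0727.
I(r) = log|p(0)| + (inside sum) = 2.3026 + 3.0727 = 5.3753.
Closed form (all zeros inside, monic): I(r) = n·log(r) = 3·log(6) = 5.3753. ✓

I(r) ≈ 5.3753.


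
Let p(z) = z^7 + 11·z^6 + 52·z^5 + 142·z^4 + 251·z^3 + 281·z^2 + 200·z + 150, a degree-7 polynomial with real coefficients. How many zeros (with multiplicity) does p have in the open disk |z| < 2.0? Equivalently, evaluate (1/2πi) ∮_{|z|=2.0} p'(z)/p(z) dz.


The zeros of p are: (0 + 1i), (0 - 1i), (-1 + 2i), (-1 - 2i), (-3 + 1i), (-3 - 1i), -3.
Their magnitudes are: 1, 1, 2.236, 2.236, 3.162, 3.162, 3.
Zeros with |z| < R = 2.0: (0 + 1i), (0 - 1i).
Count = 2.
By the argument principle, (1/2πi) ∮_{|z|=R} p'(z)/p(z) dz equals exactly this count.

Number of zeros inside |z| < 2.0: 2.


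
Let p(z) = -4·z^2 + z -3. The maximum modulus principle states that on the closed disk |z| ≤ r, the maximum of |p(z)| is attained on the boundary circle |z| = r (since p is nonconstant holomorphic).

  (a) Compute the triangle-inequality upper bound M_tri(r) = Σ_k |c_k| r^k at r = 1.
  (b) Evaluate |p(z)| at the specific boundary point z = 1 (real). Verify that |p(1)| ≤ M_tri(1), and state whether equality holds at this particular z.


Coefficients: c_0 = -3, c_1 = 1, c_2 = -4. Radius r = 1.
Part (a). Triangle bound: M_tri(r) = Σ_k |c_k| r^k
  = |-3|·1^0 + |1|·1^1 + |-4|·1^2
  = 3 + 1 + 4 = 8.
This bounds M(r) := max_{|z|=r} |p(z)| from above; equality holds iff all terms c_k z^k can be made to align in phase at a single z on |z|=r.
Part (b). At z = 1 (real, on the circle |z| = r):
  p(1) = (-3)·1^0 + (1)·1^1 + (-4)·1^2 = -6.
  |p(1)| = 6.
Check: |p(1)| = 6 ≤ 8 = M_tri(1). ✓ Equality does not hold at z = 1 (the coefficients have mixed signs, so the terms do not all align in phase there).

M_tri(1) = 8; |p(1)| = 6; equality at z=1: no.


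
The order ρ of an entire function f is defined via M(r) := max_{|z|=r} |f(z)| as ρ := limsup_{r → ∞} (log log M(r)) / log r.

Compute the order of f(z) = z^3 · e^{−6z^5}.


M(r) = max_{|z|=r} |1|·|z|^3·|e^{−6z^5}| = 1·r^3 · e^{6r^5} (the factors attain their maxima compatibly on |z|=r). Then log M(r) = log 1 + 3·log r + 6r^5, dominated by the last term, so log log M(r) ~ 5·log r. The polynomial factor 1z^3 contributes only a log r term and does not affect the order. ρ = 5.
Therefore ρ = 5.

Order ρ = 5.


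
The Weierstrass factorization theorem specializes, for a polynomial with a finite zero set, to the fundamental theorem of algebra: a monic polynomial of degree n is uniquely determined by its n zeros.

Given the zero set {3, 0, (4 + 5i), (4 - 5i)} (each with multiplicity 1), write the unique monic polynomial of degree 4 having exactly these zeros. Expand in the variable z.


The polynomial is p(z) = ∏_{α ∈ S} (z − α), where S = {3, 0, (4 + 5i), (4 - 5i)}.
Expanding the product yields: p(z) = z^4 -11·z^3 + 65·z^2 -123·z.
Note conjugate pairs combine to real quadratics: (z − (4+5i))(z − (4−5i)) = z² − 8z + 41.
The resulting polynomial has degree 4 and real coefficients as required.

p(z) = z^4 -11·z^3 + 65·z^2 -123·z.


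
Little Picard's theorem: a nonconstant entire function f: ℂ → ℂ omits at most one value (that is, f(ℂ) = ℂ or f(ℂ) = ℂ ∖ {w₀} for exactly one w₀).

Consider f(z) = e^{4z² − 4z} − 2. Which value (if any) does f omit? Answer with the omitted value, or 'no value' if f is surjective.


Little Picard bounds the complement of f(ℂ) to at most one point.
The exponent g(z) = 4z² − 4z is a nonconstant polynomial, hence surjective onto ℂ. So e^{g(z)} takes every value in {e^w : w ∈ ℂ} = ℂ ∖ {0}. Adding -2 shifts the range to ℂ ∖ {-2}. f omits exactly -2.

Omitted value: -2.


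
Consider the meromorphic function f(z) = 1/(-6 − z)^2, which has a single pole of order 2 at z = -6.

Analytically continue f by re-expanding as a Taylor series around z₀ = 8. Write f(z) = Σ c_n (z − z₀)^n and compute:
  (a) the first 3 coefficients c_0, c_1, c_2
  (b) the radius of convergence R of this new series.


Let w = z − z₀, so z = z₀ + w.
Then -6 − z = -6 − (z₀ + w) = (-6 − z₀) − w = -14 − w.
f(z) = 1/(-14 − w)^2 = (1/(-14)^2) · (1 − w/(-14))^{−2}.
By the binomial series (1−u)^{−2} = Σ_{n≥0} C(n+1, 1) u^n for |u|<1, with u = w/(-14):
  c_n = C(n+1, 1) / (-14)^(n+2).
  c_0 = 1/(-14)^2 = 1/196.
  c_1 = 2/(-14)^3 = -1/1372.
  c_2 = 3/(-14)^4 = 3/38416.
The series is valid for |w/d| < 1, i.e. |z − z₀| < |d|.
Radius of convergence: R = |-6 − z₀| = |-14| = 14 (distance from z₀ to the singularity z = -6).

c_0 = 1/196, c_1 = -1/1372, c_2 = 3/38416; R = 14.


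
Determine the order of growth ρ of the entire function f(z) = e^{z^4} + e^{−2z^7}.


Each summand is entire of order 4 and 7 respectively (as in the single-exponential case). The order of a sum is at most the max of the orders, so ρ ≤ 7. For the lower bound: on |z|=r choose arg z so that -2z^7 is real positive; then |e^{-2z^7}| = e^{2r^7} while |e^{1z^4}| ≤ e^{1r^4} = o(e^{2r^7}). So |f| ≥ e^{2r^7}(1 − o(1)) and ρ ≥ 7. Hence ρ = max(4, 7) = 7.
Therefore ρ = 7.

Order ρ = 7.


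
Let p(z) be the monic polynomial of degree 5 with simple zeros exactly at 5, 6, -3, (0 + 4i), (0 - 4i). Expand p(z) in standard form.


The polynomial is p(z) = ∏_{α ∈ S} (z − α), where S = {5, 6, -3, (0 + 4i), (0 - 4i)}.
Expanding the product yields: p(z) = z^5 -8·z^4 + 13·z^3 -38·z^2 -48·z + 1440.
Note conjugate pairs combine to real quadratics: (z − (0+4i))(z − (0−4i)) = z² + 16.
The resulting polynomial has degree 5 and real coefficients as required.

p(z) = z^5 -8·z^4 + 13·z^3 -38·z^2 -48·z + 1440.


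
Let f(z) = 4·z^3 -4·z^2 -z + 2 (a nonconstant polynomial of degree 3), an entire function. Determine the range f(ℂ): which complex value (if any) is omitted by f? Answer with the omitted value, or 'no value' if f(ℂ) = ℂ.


Little Picard bounds the complement of f(ℂ) to at most one point.
For every w ∈ ℂ, the equation p(z) − w = 0 is a nonconstant polynomial in z and hence has at least one root by the fundamental theorem of algebra. So p is surjective onto ℂ, omitting no value.

Omitted value: no value.


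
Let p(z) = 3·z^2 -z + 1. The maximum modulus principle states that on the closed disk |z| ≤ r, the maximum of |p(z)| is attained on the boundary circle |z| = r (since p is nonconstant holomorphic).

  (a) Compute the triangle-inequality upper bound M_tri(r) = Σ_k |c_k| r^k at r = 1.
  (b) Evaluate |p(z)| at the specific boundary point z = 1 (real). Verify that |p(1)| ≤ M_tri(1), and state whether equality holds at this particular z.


Coefficients: c_0 = 1, c_1 = -1, c_2 = 3. Radius r = 1.
Part (a). Triangle bound: M_tri(r) = Σ_k |c_k| r^k
  = |1|·1^0 + |-1|·1^1 + |3|·1^2
  = 1 + 1 + 3 = 5.
This bounds M(r) := max_{|z|=r} |p(z)| from above; equality holds iff all terms c_k z^k can be made to align in phase at a single z on |z|=r.
Part (b). At z = 1 (real, on the circle |z| = r):
  p(1) = (1)·1^0 + (-1)·1^1 + (3)·1^2 = 3.
  |p(1)| = 3.
Check: |p(1)| = 3 ≤ 5 = M_tri(1). ✓ Equality does not hold at z = 1 (the coefficients have mixed signs, so the terms do not all align in phase there).

M_tri(1) = 5; |p(1)| = 3; equality at z=1: no.


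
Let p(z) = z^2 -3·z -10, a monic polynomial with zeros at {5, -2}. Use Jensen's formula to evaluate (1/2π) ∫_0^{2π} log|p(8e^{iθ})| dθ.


Zeros: -2, 5; r = 8.
Inside |z| < r: -2, 5. Outside (|z| ≥ r): ∅.
p(0) = -10, so log|p(0)| = log(10) = 2.3026.
Apply Jensen: I(r) = log|p(0)| + Σ_k log(r/|z_k|), summed over zeros inside |z| < r.
  log(r/|z_k|) for z_k = 5: log(8/5) = 0.4700
  log(r/|z_k|) for z_k = -2: log(8/2) = 1.3863
Sum over inside zeros: 1.8563.
I(r) = log|p(0)| + (inside sum) = 2.3026 + 1.8563 = 4.1589.
Closed form (all zeros inside, monic): I(r) = n·log(r) = 2·log(8) = 4.1589. ✓

I(r) ≈ 4.1589.


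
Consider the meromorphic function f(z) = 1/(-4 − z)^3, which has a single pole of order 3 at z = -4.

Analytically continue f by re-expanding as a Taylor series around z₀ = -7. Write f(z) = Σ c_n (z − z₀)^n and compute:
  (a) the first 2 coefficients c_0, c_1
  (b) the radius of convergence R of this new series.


Let w = z − z₀, so z = z₀ + w.
Then -4 − z = -4 − (z₀ + w) = (-4 − z₀) − w = 3 − w.
f(z) = 1/(3 − w)^3 = (1/(3)^3) · (1 − w/(3))^{−3}.
By the binomial series (1−u)^{−3} = Σ_{n≥0} C(n+2, 2) u^n for |u|<1, with u = w/(3):
  c_n = C(n+2, 2) / (3)^(n+3).
  c_0 = 1/(3)^3 = 1/27.
  c_1 = 3/(3)^4 = 1/27.
The series is valid for |w/d| < 1, i.e. |z − z₀| < |d|.
Radius of convergence: R = |-4 − z₀| = |3| = 3 (distance from z₀ to the singularity z = -4).

c_0 = 1/27, c_1 = 1/27; R = 3.


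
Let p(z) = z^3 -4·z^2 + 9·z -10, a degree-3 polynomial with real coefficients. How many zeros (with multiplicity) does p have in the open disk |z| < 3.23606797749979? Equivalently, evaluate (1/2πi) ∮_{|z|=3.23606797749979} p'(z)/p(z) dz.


The zeros of p are: (1 + 2i), (1 - 2i), 2.
Their magnitudes are: 2.236, 2.236, 2.
Zeros with |z| < R = 3.23606797749979: (1 + 2i), (1 - 2i), 2.
Count = 3.
By the argument principle, (1/2πi) ∮_{|z|=R} p'(z)/p(z) dz equals exactly this count.

Number of zeros inside |z| < 3.23606797749979: 3.


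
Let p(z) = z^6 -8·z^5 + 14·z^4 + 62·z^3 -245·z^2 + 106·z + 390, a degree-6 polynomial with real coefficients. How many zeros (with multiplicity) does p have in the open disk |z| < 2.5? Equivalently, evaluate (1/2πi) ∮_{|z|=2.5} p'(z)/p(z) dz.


The zeros of p are: -3, (3 + 2i), (3 - 2i), (3 + 1i), (3 - 1i), -1.
Their magnitudes are: 3, 3.606, 3.606, 3.162, 3.162, 1.
Zeros with |z| < R = 2.5: -1.
Count = 1.
By the argument principle, (1/2πi) ∮_{|z|=R} p'(z)/p(z) dz equals exactly this count.

Number of zeros inside |z| < 2.5: 1.


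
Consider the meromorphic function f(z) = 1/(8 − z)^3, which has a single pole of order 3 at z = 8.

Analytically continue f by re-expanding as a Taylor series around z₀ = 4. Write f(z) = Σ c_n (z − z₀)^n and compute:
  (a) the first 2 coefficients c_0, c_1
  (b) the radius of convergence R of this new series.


Let w = z − z₀, so z = z₀ + w.
Then 8 − z = 8 − (z₀ + w) = (8 − z₀) − w = 4 − w.
f(z) = 1/(4 − w)^3 = (1/(4)^3) · (1 − w/(4))^{−3}.
By the binomial series (1−u)^{−3} = Σ_{n≥0} C(n+2, 2) u^n for |u|<1, with u = w/(4):
  c_n = C(n+2, 2) / (4)^(n+3).
  c_0 = 1/(4)^3 = 1/64.
  c_1 = 3/(4)^4 = 3/256.
The series is valid for |w/d| < 1, i.e. |z − z₀| < |d|.
Radius of convergence: R = |8 − z₀| = |4| = 4 (distance from z₀ to the singularity z = 8).

c_0 = 1/64, c_1 = 3/256; R = 4.


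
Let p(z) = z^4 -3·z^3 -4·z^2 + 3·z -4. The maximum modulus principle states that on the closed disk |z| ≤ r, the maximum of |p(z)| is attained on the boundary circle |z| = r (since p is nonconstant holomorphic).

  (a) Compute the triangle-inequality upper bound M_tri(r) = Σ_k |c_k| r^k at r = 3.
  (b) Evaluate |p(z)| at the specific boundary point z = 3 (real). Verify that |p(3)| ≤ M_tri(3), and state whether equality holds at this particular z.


Coefficients: c_0 = -4, c_1 = 3, c_2 = -4, c_3 = -3, c_4 = 1. Radius r = 3.
Part (a). Triangle bound: M_tri(r) = Σ_k |c_k| r^k
  = |-4|·3^0 + |3|·3^1 + |-4|·3^2 + |-3|·3^3 + |1|·3^4
  = 4 + 9 + 36 + 81 + 81 = 211.
This bounds M(r) := max_{|z|=r} |p(z)| from above; equality holds iff all terms c_k z^k can be made to align in phase at a single z on |z|=r.
Part (b). At z = 3 (real, on the circle |z| = r):
  p(3) = (-4)·3^0 + (3)·3^1 + (-4)·3^2 + (-3)·3^3 + (1)·3^4 = -31.
  |p(3)| = 31.
Check: |p(3)| = 31 ≤ 211 = M_tri(3). ✓ Equality does not hold at z = 3 (the coefficients have mixed signs, so the terms do not all align in phase there).

M_tri(3) = 211; |p(3)| = 31; equality at z=3: no.


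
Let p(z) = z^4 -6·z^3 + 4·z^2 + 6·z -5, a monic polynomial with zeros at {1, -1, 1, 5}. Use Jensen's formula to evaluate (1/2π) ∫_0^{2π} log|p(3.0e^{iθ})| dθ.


Zeros: -1, 1, 1, 5; r = 3.0.
Inside |z| < r: -1, 1, 1. Outside (|z| ≥ r): 5.
p(0) = -5, so log|p(0)| = log(5) = 1.6094.
Apply Jensen: I(r) = log|p(0)| + Σ_k log(r/|z_k|), summed over zeros inside |z| < r.
  log(r/|z_k|) for z_k = 1: log(3.0/1) = 1.0986
  log(r/|z_k|) for z_k = -1: log(3.0/1) = 1.0986
  log(r/|z_k|) for z_k = 1: log(3.0/1) = 1.0986
  Outside zeros (5) contribute nothing to the Jensen sum.
Sum over inside zeros: 3.2958.
I(r) = log|p(0)| + (inside sum) = 1.6094 + 3.2958 = 4.9053.
Note: since some zeros are outside |z| ≤ r, the simplified n·log(r) form does NOT apply — only the inside zeros contribute.

I(r) ≈ 4.9053.


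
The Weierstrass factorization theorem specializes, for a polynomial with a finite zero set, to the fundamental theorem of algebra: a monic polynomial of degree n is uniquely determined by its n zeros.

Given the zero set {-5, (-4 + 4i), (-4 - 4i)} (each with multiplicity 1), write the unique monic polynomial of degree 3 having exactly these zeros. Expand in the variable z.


The polynomial is p(z) = ∏_{α ∈ S} (z − α), where S = {-5, (-4 + 4i), (-4 - 4i)}.
Expanding the product yields: p(z) = z^3 + 13·z^2 + 72·z + 160.
Note conjugate pairs combine to real quadratics: (z − (-4+4i))(z − (-4−4i)) = z² + 8z + 32.
The resulting polynomial has degree 3 and real coefficients as required.

p(z) = z^3 + 13·z^2 + 72·z + 160.


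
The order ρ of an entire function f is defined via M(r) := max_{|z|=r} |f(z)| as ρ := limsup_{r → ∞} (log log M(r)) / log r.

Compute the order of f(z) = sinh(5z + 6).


sinh(w) is a linear combination of e^{iw} and e^{−iw} (or e^w, e^{−w} in the hyperbolic case), so |sinh(w)| ≤ e^{|w|}. With w = 5z + 6, |w| ≤ 5|z| + 6 = 5r + 6 on |z| = r, giving M(r) ≤ e^{5r + 6}, so ρ ≤ 1. On a suitable ray (z = it for sin/cos; z = t for sinh/cosh, t real → ∞), |sinh(5z + 6)| grows like e^{5|t|}/2, so ρ ≥ 1. Hence ρ = 1.
Therefore ρ = 1.

Order ρ = 1.


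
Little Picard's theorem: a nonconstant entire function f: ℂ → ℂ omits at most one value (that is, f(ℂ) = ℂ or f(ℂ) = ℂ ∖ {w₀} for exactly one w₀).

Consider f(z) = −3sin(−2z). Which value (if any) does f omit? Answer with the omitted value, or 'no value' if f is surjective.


Little Picard bounds the complement of f(ℂ) to at most one point.
sin is entire and surjective onto ℂ: for every w ∈ ℂ, sin(ζ) = w has a solution ζ ∈ ℂ (e.g., via the complex inverse arcsin). With ζ = −2z this gives z = ζ/(-2). Then -3·sin(−2z) takes every value in -3·ℂ = ℂ, and adding 0 is a bijection of ℂ. So f is surjective and omits no value. (Note: only on the real line is sin bounded by [−1, 1].)

Omitted value: no value.


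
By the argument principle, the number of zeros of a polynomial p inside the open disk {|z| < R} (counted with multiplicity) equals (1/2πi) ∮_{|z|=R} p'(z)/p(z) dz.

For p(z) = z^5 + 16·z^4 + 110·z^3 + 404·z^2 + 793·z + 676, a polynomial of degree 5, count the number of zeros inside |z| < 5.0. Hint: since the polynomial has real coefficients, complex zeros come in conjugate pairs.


The zeros of p are: (-3 + 2i), (-3 - 2i), -4, (-3 + 2i), (-3 - 2i).
Their magnitudes are: 3.606, 3.606, 4, 3.606, 3.606.
Zeros with |z| < R = 5.0: (-3 + 2i), (-3 - 2i), -4, (-3 + 2i), (-3 - 2i).
Count = 5.
By the argument principle, (1/2πi) ∮_{|z|=R} p'(z)/p(z) dz equals exactly this count.

Number of zeros inside |z| < 5.0: 5.


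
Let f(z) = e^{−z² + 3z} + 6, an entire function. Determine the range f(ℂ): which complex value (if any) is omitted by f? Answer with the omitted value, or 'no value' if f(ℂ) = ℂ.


Little Picard bounds the complement of f(ℂ) to at most one point.
The exponent g(z) = −z² + 3z is a nonconstant polynomial, hence surjective onto ℂ. So e^{g(z)} takes every value in {e^w : w ∈ ℂ} = ℂ ∖ {0}. Adding 6 shifts the range to ℂ ∖ {6}. f omits exactly 6.

Omitted value: 6.


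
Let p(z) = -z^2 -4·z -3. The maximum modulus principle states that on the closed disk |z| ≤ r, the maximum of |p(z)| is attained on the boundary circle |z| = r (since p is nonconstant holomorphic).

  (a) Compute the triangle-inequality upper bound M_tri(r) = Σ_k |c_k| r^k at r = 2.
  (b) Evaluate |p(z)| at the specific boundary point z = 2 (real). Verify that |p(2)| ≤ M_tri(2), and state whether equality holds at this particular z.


Coefficients: c_0 = -3, c_1 = -4, c_2 = -1. Radius r = 2.
Part (a). Triangle bound: M_tri(r) = Σ_k |c_k| r^k
  = |-3|·2^0 + |-4|·2^1 + |-1|·2^2
  = 3 + 8 + 4 = 15.
This bounds M(r) := max_{|z|=r} |p(z)| from above; equality holds iff all terms c_k z^k can be made to align in phase at a single z on |z|=r.
Part (b). At z = 2 (real, on the circle |z| = r):
  p(2) = (-3)·2^0 + (-4)·2^1 + (-1)·2^2 = -15.
  |p(2)| = 15.
Since all nonzero coefficients share the same sign, |p(2)| = 15 = M_tri(2); the triangle bound is attained at z = 2, so in fact M(r) = 15.

M_tri(2) = 15; |p(2)| = 15; equality at z=2: yes.


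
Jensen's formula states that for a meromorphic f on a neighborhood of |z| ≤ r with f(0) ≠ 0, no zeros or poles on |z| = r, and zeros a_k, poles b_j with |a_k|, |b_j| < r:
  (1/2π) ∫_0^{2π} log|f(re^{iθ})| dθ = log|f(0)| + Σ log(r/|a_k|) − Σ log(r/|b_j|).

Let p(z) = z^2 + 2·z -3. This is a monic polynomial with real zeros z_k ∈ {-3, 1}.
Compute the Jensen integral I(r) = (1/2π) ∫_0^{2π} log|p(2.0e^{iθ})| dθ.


Zeros: -3, 1; r = 2.0.
Inside |z| < r: 1. Outside (|z| ≥ r): -3.
p(0) = -3, so log|p(0)| = log(3) = 1.0986.
Apply Jensen: I(r) = log|p(0)| + Σ_k log(r/|z_k|), summed over zeros inside |z| < r.
  log(r/|z_k|) for z_k = 1: log(2.0/1) = 0.6931
  Outside zeros (-3) contribute nothing to the Jensen sum.
Sum over inside zeros: 0.6931.
I(r) = log|p(0)| + (inside sum) = 1.0986 + 0.6931 = 1.7918.
Note: since some zeros are outside |z| ≤ r, the simplified n·log(r) form does NOT apply — only the inside zeros contribute.

I(r) ≈ 1.7918.


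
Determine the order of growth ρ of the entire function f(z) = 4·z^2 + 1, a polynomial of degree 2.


|f(z)| ≤ Σ|c_k|·r^k = O(r^2) as r → ∞. Polynomial growth is O(e^{r^ε}) for every ε > 0 (since r^2/e^{r^ε} → 0), so ρ ≤ ε for all ε > 0, i.e. ρ = 0. Every nonconstant polynomial has order 0.
Therefore ρ = 0.

Order ρ = 0.


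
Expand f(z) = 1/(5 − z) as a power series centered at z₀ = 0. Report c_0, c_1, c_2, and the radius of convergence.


Let w = z − z₀, so z = z₀ + w.
Then 5 − z = 5 − (z₀ + w) = (5 − z₀) − w = 5 − w.
f(z) = 1/(5 − w) = (1/(5)) · 1/(1 − w/(5)) = Σ_{n≥0} w^n / (5)^(n+1).
So c_n = 1/(5)^(n+1):
  c_0 = 1/(5)^1 = 1/5.
  c_1 = 1/(5)^2 = 1/25.
  c_2 = 1/(5)^3 = 1/125.
The series is valid for |w/d| < 1, i.e. |z − z₀| < |d|.
Radius of convergence: R = |5 − z₀| = |5| = 5 (distance from z₀ to the singularity z = 5).

c_0 = 1/5, c_1 = 1/25, c_2 = 1/125; R = 5.


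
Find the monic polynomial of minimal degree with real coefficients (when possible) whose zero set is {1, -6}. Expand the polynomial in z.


The polynomial is p(z) = ∏_{α ∈ S} (z − α), where S = {1, -6}.
Expanding the product yields: p(z) = z^2 + 5·z -6.
The resulting polynomial has degree 2 and real coefficients as required.

p(z) = z^2 + 5·z -6.


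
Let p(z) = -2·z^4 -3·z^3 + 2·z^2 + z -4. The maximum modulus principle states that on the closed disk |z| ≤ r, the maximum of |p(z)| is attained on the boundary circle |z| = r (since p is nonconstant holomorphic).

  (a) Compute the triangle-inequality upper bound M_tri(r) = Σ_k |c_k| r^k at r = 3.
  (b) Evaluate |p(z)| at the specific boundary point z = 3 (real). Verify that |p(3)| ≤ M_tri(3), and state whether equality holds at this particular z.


Coefficients: c_0 = -4, c_1 = 1, c_2 = 2, c_3 = -3, c_4 = -2. Radius r = 3.
Part (a). Triangle bound: M_tri(r) = Σ_k |c_k| r^k
  = |-4|·3^0 + |1|·3^1 + |2|·3^2 + |-3|·3^3 + |-2|·3^4
  = 4 + 3 + 18 + 81 + 162 = 268.
This bounds M(r) := max_{|z|=r} |p(z)| from above; equality holds iff all terms c_k z^k can be made to align in phase at a single z on |z|=r.
Part (b). At z = 3 (real, on the circle |z| = r):
  p(3) = (-4)·3^0 + (1)·3^1 + (2)·3^2 + (-3)·3^3 + (-2)·3^4 = -226.
  |p(3)| = 226.
Check: |p(3)| = 226 ≤ 268 = M_tri(3). ✓ Equality does not hold at z = 3 (the coefficients have mixed signs, so the terms do not all align in phase there).

M_tri(3) = 268; |p(3)| = 226; equality at z=3: no.


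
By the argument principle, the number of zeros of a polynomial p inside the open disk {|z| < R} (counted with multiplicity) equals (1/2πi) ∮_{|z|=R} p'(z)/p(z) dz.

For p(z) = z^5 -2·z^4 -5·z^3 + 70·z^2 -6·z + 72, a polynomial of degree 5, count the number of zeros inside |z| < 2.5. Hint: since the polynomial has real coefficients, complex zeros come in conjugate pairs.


The zeros of p are: (3 + 3i), (3 - 3i), (0 + 1i), (0 - 1i), -4.
Their magnitudes are: 4.243, 4.243, 1, 1, 4.
Zeros with |z| < R = 2.5: (0 + 1i), (0 - 1i).
Count = 2.
By the argument principle, (1/2πi) ∮_{|z|=R} p'(z)/p(z) dz equals exactly this count.

Number of zeros inside |z| < 2.5: 2.


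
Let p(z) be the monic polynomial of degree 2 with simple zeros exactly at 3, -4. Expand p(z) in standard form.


The polynomial is p(z) = ∏_{α ∈ S} (z − α), where S = {3, -4}.
Expanding the product yields: p(z) = z^2 + z -12.
The resulting polynomial has degree 2 and real coefficients as required.

p(z) = z^2 + z -12.


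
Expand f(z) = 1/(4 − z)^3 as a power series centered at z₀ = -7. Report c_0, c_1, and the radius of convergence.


Let w = z − z₀, so z = z₀ + w.
Then 4 − z = 4 − (z₀ + w) = (4 − z₀) − w = 11 − w.
f(z) = 1/(11 − w)^3 = (1/(11)^3) · (1 − w/(11))^{−3}.
By the binomial series (1−u)^{−3} = Σ_{n≥0} C(n+2, 2) u^n for |u|<1, with u = w/(11):
  c_n = C(n+2, 2) / (11)^(n+3).
  c_0 = 1/(11)^3 = 1/1331.
  c_1 = 3/(11)^4 = 3/14641.
The series is valid for |w/d| < 1, i.e. |z − z₀| < |d|.
Radius of convergence: R = |4 − z₀| = |11| = 11 (distance from z₀ to the singularity z = 4).

c_0 = 1/1331, c_1 = 3/14641; R = 11.


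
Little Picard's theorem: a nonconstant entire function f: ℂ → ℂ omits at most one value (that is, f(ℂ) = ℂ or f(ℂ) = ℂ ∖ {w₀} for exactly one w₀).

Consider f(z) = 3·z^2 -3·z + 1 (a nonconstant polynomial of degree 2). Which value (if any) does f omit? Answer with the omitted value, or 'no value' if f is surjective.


Little Picard bounds the complement of f(ℂ) to at most one point.
For every w ∈ ℂ, the equation p(z) − w = 0 is a nonconstant polynomial in z and hence has at least one root by the fundamental theorem of algebra. So p is surjective onto ℂ, omitting no value.

Omitted value: no value.


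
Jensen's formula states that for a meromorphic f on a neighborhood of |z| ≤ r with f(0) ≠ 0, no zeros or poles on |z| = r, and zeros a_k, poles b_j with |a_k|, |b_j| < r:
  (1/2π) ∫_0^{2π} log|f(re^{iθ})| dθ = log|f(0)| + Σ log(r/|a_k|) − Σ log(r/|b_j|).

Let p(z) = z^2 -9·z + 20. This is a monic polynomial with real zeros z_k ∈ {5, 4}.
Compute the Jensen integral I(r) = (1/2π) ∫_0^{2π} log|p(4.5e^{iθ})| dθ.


Zeros: 4, 5; r = 4.5.
Inside |z| < r: 4. Outside (|z| ≥ r): 5.
p(0) = 20, so log|p(0)| = log(20) = 2.9957.
Apply Jensen: I(r) = log|p(0)| + Σ_k log(r/|z_k|), summed over zeros inside |z| < r.
  log(r/|z_k|) for z_k = 4: log(4.5/4) = 0.1178
  Outside zeros (5) contribute nothing to the Jensen sum.
Sum over inside zeros: 0.1178.
I(r) = log|p(0)| + (inside sum) = 2.9957 + 0.1178 = 3.1135.
Note: since some zeros are outside |z| ≤ r, the simplified n·log(r) form does NOT apply — only the inside zeros contribute.

I(r) ≈ 3.1135.


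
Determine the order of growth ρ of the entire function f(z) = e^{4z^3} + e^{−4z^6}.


Each summand is entire of order 3 and 6 respectively (as in the single-exponential case). The order of a sum is at most the max of the orders, so ρ ≤ 6. For the lower bound: on |z|=r choose arg z so that -4z^6 is real positive; then |e^{-4z^6}| = e^{4r^6} while |e^{4z^3}| ≤ e^{4r^3} = o(e^{4r^6}). So |f| ≥ e^{4r^6}(1 − o(1)) and ρ ≥ 6. Hence ρ = max(3, 6) = 6.
Therefore ρ = 6.

Order ρ = 6.


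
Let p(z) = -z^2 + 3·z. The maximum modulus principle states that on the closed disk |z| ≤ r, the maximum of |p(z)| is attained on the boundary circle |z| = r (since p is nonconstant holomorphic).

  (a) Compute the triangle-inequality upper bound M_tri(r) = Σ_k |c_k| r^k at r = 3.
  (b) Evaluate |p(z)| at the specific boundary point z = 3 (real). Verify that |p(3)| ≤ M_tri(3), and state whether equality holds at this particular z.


Coefficients: c_0 = 0, c_1 = 3, c_2 = -1. Radius r = 3.
Part (a). Triangle bound: M_tri(r) = Σ_k |c_k| r^k
  = |0|·3^0 + |3|·3^1 + |-1|·3^2
  = 0 + 9 + 9 = 18.
This bounds M(r) := max_{|z|=r} |p(z)| from above; equality holds iff all terms c_k z^k can be made to align in phase at a single z on |z|=r.
Part (b). At z = 3 (real, on the circle |z| = r):
  p(3) = (0)·3^0 + (3)·3^1 + (-1)·3^2 = 0.
  |p(3)| = 0.
Check: |p(3)| = 0 ≤ 18 = M_tri(3). ✓ Equality does not hold at z = 3 (the coefficients have mixed signs, so the terms do not all align in phase there).

M_tri(3) = 18; |p(3)| = 0; equality at z=3: no.


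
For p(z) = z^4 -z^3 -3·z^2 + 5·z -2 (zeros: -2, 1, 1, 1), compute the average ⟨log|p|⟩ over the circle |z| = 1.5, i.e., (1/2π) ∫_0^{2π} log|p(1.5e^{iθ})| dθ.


Zeros: -2, 1, 1, 1; r = 1.5.
Inside |z| < r: 1, 1, 1. Outside (|z| ≥ r): -2.
p(0) = -2, so log|p(0)| = log(2) = 0.6931.
Apply Jensen: I(r) = log|p(0)| + Σ_k log(r/|z_k|), summed over zeros inside |z| < r.
  log(r/|z_k|) for z_k = 1: log(1.5/1) = 0.4055
  log(r/|z_k|) for z_k = 1: log(1.5/1) = 0.4055
  log(r/|z_k|) for z_k = 1: log(1.5/1) = 0.4055
  Outside zeros (-2) contribute nothing to the Jensen sum.
Sum over inside zeros: 1.2164.
I(r) = log|p(0)| + (inside sum) = 0.6931 + 1.2164 = 1.9095.
Note: since some zeros are outside |z| ≤ r, the simplified n·log(r) form does NOT apply — only the inside zeros contribute.

I(r) ≈ 1.9095.


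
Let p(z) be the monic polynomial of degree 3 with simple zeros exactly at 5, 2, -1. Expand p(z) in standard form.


The polynomial is p(z) = ∏_{α ∈ S} (z − α), where S = {5, 2, -1}.
Expanding the product yields: p(z) = z^3 -6·z^2 + 3·z + 10.
The resulting polynomial has degree 3 and real coefficients as required.

p(z) = z^3 -6·z^2 + 3·z + 10.


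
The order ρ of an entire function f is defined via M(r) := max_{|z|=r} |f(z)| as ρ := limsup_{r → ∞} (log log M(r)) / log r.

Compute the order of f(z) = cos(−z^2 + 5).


Write cos(w) = (e^{iw} ± e^{−iw})/(2 or 2i), so |cos(w)| ≤ e^{|w|}. With w = −z^2 + 5, |w| ≤ 1r^2 + 5 on |z|=r, giving M(r) ≤ e^{1r^2 + 5} and ρ ≤ 2. For the lower bound, choose z on |z|=r with -1z^2 purely imaginary of modulus 1r^2; then |cos(−z^2 + 5)| grows like e^{1r^2}/2, so ρ ≥ 2. Hence ρ = 2.
Therefore ρ = 2.

Order ρ = 2.


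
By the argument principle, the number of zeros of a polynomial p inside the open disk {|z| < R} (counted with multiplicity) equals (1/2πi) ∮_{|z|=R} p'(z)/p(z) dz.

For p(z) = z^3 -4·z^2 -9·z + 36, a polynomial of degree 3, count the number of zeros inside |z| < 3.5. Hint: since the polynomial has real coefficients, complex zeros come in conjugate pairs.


The zeros of p are: 4, -3, 3.
Their magnitudes are: 4, 3, 3.
Zeros with |z| < R = 3.5: -3, 3.
Count = 2.
By the argument principle, (1/2πi) ∮_{|z|=R} p'(z)/p(z) dz equals exactly this count.

Number of zeros inside |z| < 3.5: 2.


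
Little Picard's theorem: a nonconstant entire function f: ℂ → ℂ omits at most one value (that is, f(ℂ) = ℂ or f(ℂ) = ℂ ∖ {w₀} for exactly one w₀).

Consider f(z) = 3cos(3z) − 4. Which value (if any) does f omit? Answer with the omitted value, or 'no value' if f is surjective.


Little Picard bounds the complement of f(ℂ) to at most one point.
cos is entire and surjective onto ℂ: for every w ∈ ℂ, cos(ζ) = w has a solution ζ ∈ ℂ (e.g., via the complex inverse arccos). With ζ = 3z this gives z = ζ/(3). Then 3·cos(3z) takes every value in 3·ℂ = ℂ, and adding -4 is a bijection of ℂ. So f is surjective and omits no value. (Note: only on the real line is cos bounded by [−1, 1].)

Omitted value: no value.


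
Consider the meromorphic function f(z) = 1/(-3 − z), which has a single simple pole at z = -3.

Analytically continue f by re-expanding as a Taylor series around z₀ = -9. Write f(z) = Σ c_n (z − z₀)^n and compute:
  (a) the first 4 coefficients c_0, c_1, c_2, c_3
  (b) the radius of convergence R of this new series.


Let w = z − z₀, so z = z₀ + w.
Then -3 − z = -3 − (z₀ + w) = (-3 − z₀) − w = 6 − w.
f(z) = 1/(6 − w) = (1/(6)) · 1/(1 − w/(6)) = Σ_{n≥0} w^n / (6)^(n+1).
So c_n = 1/(6)^(n+1):
  c_0 = 1/(6)^1 = 1/6.
  c_1 = 1/(6)^2 = 1/36.
  c_2 = 1/(6)^3 = 1/216.
  c_3 = 1/(6)^4 = 1/1296.
The series is valid for |w/d| < 1, i.e. |z − z₀| < |d|.
Radius of convergence: R = |-3 − z₀| = |6| = 6 (distance from z₀ to the singularity z = -3).

c_0 = 1/6, c_1 = 1/36, c_2 = 1/216, c_3 = 1/1296; R = 6.


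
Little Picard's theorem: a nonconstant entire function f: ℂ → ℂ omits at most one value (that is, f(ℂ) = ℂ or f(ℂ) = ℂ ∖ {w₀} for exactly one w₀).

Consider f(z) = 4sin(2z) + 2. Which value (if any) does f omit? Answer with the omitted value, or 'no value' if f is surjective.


Little Picard bounds the complement of f(ℂ) to at most one point.
sin is entire and surjective onto ℂ: for every w ∈ ℂ, sin(ζ) = w has a solution ζ ∈ ℂ (e.g., via the complex inverse arcsin). With ζ = 2z this gives z = ζ/(2). Then 4·sin(2z) takes every value in 4·ℂ = ℂ, and adding 2 is a bijection of ℂ. So f is surjective and omits no value. (Note: only on the real line is sin bounded by [−1, 1].)

Omitted value: no value.


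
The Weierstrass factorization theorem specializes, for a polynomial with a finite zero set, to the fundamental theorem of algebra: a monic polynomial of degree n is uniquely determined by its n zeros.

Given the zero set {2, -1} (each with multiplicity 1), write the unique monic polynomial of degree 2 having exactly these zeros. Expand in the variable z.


The polynomial is p(z) = ∏_{α ∈ S} (z − α), where S = {2, -1}.
Expanding the product yields: p(z) = z^2 -z -2.
The resulting polynomial has degree 2 and real coefficients as required.

p(z) = z^2 -z -2.


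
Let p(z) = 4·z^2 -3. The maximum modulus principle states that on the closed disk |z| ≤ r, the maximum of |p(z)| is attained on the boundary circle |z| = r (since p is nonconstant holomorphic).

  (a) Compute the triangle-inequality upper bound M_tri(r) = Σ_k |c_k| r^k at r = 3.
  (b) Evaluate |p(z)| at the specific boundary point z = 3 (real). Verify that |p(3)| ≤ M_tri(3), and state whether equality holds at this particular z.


Coefficients: c_0 = -3, c_1 = 0, c_2 = 4. Radius r = 3.
Part (a). Triangle bound: M_tri(r) = Σ_k |c_k| r^k
  = |-3|·3^0 + |0|·3^1 + |4|·3^2
  = 3 + 0 + 36 = 39.
This bounds M(r) := max_{|z|=r} |p(z)| from above; equality holds iff all terms c_k z^k can be made to align in phase at a single z on |z|=r.
Part (b). At z = 3 (real, on the circle |z| = r):
  p(3) = (-3)·3^0 + (0)·3^1 + (4)·3^2 = 33.
  |p(3)| = 33.
Check: |p(3)| = 33 ≤ 39 = M_tri(3). ✓ Equality does not hold at z = 3 (the coefficients have mixed signs, so the terms do not all align in phase there).

M_tri(3) = 39; |p(3)| = 33; equality at z=3: no.
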